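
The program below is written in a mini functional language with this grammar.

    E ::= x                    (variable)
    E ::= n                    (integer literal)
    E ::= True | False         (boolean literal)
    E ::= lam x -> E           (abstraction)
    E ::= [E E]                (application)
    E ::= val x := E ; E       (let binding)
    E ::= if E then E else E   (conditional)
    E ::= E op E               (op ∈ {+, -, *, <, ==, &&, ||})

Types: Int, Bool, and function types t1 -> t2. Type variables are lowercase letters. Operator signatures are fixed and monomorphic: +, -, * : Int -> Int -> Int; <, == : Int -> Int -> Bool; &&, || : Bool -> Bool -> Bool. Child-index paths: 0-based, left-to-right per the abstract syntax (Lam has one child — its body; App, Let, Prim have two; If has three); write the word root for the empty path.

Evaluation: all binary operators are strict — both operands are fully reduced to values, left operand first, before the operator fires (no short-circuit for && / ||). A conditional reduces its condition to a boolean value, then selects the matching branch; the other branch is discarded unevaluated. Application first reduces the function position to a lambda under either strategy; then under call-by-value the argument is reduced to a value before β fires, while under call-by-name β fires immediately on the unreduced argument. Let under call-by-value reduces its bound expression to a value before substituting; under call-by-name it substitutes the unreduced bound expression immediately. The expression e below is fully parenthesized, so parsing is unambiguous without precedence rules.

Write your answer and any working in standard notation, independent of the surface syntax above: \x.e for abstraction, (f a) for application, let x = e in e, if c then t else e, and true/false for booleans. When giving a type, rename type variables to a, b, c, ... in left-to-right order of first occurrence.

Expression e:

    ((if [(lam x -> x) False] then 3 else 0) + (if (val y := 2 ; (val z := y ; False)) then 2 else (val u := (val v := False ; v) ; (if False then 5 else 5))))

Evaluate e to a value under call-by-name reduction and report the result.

Answer: 5

Working:
step 0: ((if ((\x.x) false) then 3 else 0) + (if (let y = 2 in (let z = y in false)) then 2 else (let u = (let v = false in v) in (if false then 5 else 5))))
step 1: [beta@0.0] ((if false then 3 else 0) + (if (let y = 2 in (let z = y in false)) then 2 else (let u = (let v = false in v) in (if false then 5 else 5))))
step 2: [if@0] (0 + (if (let y = 2 in (let z = y in false)) then 2 else (let u = (let v = false in v) in (if false then 5 else 5))))
step 3: [let@1.0] (0 + (if (let z = 2 in false) then 2 else (let u = (let v = false in v) in (if false then 5 else 5))))
step 4: [let@1.0] (0 + (if false then 2 else (let u = (let v = false in v) in (if false then 5 else 5))))
step 5: [if@1] (0 + (let u = (let v = false in v) in (if false then 5 else 5)))
step 6: [let@1] (0 + (if false then 5 else 5))
step 7: [if@1] (0 + 5)
step 8: [delta@root] 5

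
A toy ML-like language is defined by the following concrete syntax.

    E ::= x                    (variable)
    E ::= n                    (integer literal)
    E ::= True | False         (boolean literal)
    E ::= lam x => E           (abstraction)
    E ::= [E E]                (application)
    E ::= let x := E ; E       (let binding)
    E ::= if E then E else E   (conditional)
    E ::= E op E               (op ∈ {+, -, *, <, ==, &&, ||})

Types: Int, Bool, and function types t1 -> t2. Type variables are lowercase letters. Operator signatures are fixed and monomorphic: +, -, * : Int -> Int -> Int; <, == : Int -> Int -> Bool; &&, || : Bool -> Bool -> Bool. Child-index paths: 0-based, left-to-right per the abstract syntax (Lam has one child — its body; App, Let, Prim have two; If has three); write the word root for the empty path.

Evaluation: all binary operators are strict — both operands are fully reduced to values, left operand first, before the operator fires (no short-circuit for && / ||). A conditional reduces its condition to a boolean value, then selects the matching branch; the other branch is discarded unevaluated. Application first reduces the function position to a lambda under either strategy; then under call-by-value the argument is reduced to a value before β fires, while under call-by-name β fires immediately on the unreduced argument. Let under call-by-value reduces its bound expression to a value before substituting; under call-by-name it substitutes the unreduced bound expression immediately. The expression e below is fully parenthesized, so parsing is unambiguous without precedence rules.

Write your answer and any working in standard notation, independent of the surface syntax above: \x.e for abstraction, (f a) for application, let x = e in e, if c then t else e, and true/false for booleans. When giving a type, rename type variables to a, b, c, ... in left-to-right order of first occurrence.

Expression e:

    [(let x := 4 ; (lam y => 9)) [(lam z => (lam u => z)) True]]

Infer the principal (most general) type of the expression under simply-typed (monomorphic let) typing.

Derivation:
let x : Int
\y._ : a -> Int
z : b
\u._ : c -> b
\z._ : b -> c -> b
  unify b -> c -> b ~ Bool -> d
  unify b ~ Bool
  unify c -> Bool ~ d
_ _ : c -> Bool
  unify a -> Int ~ (c -> Bool) -> e
  unify a ~ c -> Bool
  unify Int ~ e
_ _ : Int

Answer: Int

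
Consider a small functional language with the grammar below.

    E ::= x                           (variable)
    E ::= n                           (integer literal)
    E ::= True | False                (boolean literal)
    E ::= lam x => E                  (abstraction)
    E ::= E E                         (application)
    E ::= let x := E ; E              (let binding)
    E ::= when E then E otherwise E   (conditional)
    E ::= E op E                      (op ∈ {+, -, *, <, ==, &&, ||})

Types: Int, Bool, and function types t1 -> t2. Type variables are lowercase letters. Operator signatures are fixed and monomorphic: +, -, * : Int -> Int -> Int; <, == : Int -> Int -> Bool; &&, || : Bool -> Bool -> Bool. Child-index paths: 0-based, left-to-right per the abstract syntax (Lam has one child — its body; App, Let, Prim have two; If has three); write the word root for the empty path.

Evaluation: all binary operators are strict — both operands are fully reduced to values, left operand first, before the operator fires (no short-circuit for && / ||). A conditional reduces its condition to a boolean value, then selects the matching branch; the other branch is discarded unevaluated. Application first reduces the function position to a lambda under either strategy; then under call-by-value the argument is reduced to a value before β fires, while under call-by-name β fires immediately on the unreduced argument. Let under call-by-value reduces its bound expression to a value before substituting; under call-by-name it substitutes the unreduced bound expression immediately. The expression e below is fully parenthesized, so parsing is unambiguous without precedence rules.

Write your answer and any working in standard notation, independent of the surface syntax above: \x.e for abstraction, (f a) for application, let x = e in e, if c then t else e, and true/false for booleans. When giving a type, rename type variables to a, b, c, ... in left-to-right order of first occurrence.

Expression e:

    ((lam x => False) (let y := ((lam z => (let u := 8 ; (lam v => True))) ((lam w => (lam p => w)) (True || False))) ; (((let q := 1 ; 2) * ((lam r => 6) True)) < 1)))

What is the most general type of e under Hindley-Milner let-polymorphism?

Derivation:
\x._ : a -> Bool
let u : Int
\v._ : c -> Bool
\z._ : b -> c -> Bool
w : d
\p._ : e -> d
\w._ : d -> e -> d
  unify Bool ~ Bool
  unify Bool ~ Bool
  unify d -> e -> d ~ Bool -> f
  unify d ~ Bool
  unify e -> Bool ~ f
_ _ : e -> Bool
  unify b -> c -> Bool ~ (e -> Bool) -> g
  unify b ~ e -> Bool
  unify c -> Bool ~ g
_ _ : c -> Bool
let y : forall. c -> Bool
let q : Int
  unify Int ~ Int
\r._ : h -> Int
  unify h -> Int ~ Bool -> i
  unify h ~ Bool
  unify Int ~ i
_ _ : Int
  unify Int ~ Int
  unify Int ~ Int
  unify Int ~ Int
  unify a -> Bool ~ Bool -> j
  unify a ~ Bool
  unify Bool ~ j
_ _ : Bool

Answer: Bool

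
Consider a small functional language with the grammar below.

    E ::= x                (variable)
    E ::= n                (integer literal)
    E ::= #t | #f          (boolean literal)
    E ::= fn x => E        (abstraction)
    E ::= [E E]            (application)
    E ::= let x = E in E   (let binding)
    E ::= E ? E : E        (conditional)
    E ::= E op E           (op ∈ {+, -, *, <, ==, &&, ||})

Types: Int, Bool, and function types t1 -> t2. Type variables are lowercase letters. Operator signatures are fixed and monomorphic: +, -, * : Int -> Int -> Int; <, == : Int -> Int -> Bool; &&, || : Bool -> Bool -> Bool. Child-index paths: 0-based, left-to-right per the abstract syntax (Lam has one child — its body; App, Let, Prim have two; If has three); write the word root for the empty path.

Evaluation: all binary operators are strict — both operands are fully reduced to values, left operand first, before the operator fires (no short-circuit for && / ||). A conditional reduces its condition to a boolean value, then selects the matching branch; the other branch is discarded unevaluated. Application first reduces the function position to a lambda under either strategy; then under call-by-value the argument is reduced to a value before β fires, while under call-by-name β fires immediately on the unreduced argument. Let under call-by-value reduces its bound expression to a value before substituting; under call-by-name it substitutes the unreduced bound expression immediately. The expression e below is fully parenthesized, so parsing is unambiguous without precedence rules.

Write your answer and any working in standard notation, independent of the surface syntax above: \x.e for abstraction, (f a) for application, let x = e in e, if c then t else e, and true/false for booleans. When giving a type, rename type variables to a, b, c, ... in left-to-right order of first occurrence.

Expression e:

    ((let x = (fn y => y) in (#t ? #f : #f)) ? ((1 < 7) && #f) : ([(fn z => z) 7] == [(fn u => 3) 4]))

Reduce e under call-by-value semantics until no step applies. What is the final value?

Derivation:
step 0: (if (let x = (\y.y) in (if true then false else false)) then ((1 < 7) && false) else (((\z.z) 7) == ((\u.3) 4)))
step 1: [let@0] (if (if true then false else false) then ((1 < 7) && false) else (((\z.z) 7) == ((\u.3) 4)))
step 2: [if@0] (if false then ((1 < 7) && false) else (((\z.z) 7) == ((\u.3) 4)))
step 3: [if@root] (((\z.z) 7) == ((\u.3) 4))
step 4: [beta@0] (7 == ((\u.3) 4))
step 5: [beta@1] (7 == 3)
step 6: [delta@root] false

Answer: false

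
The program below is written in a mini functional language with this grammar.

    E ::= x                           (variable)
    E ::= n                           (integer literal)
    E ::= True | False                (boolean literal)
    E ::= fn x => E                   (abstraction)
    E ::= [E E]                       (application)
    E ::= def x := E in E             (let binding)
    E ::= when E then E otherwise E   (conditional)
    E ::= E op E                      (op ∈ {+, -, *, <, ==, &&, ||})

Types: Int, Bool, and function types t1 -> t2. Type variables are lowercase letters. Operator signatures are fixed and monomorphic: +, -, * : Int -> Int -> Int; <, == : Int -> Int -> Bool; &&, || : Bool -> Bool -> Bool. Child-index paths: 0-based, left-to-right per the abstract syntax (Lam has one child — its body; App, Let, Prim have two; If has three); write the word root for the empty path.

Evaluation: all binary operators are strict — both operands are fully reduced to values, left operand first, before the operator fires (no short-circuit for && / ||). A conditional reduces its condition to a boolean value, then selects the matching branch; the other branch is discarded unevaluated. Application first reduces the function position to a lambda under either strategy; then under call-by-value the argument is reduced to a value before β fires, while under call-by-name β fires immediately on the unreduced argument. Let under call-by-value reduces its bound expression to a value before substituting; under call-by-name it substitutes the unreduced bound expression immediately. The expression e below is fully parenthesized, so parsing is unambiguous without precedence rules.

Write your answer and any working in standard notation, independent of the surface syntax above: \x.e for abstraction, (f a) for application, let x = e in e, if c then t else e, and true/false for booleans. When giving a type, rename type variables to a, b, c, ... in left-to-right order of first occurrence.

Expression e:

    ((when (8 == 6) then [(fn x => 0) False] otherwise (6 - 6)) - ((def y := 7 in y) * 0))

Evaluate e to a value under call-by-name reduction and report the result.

Answer: 0

Trace:
step 0: ((if (8 == 6) then ((\x.0) false) else (6 - 6)) - ((let y = 7 in y) * 0))
step 1: [delta@0.0] ((if false then ((\x.0) false) else (6 - 6)) - ((let y = 7 in y) * 0))
step 2: [if@0] ((6 - 6) - ((let y = 7 in y) * 0))
step 3: [delta@0] (0 - ((let y = 7 in y) * 0))
step 4: [let@1.0] (0 - (7 * 0))
step 5: [delta@1] (0 - 0)
step 6: [delta@root] 0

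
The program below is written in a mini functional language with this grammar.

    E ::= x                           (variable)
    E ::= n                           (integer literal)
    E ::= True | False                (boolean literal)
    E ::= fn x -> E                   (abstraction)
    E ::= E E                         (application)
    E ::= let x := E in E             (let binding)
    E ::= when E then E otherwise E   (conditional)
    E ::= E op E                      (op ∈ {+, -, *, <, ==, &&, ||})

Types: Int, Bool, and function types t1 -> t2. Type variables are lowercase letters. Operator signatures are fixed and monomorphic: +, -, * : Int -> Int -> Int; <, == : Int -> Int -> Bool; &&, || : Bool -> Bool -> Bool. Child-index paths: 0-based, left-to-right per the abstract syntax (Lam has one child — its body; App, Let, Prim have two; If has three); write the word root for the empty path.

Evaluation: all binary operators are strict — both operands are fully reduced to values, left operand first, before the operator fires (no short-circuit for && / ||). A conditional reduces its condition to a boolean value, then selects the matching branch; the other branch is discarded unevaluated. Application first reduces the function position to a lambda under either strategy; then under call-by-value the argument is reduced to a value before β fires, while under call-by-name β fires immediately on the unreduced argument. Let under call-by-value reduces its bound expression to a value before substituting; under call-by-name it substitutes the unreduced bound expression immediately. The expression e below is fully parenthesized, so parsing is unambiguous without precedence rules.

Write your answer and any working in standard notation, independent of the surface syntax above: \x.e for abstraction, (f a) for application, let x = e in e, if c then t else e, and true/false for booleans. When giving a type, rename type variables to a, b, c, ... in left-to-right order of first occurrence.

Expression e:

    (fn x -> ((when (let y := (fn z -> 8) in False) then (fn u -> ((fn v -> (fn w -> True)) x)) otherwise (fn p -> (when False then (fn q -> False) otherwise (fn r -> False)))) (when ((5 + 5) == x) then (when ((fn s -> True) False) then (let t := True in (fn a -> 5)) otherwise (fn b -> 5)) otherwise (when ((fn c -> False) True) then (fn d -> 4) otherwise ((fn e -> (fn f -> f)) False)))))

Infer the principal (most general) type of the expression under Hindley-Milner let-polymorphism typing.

Trace:
\z._ : b -> Int
let y : forall. b -> Int
  unify Bool ~ Bool
\w._ : e -> Bool
\v._ : d -> e -> Bool
x : a
  unify d -> e -> Bool ~ a -> f
  unify d ~ a
  unify e -> Bool ~ f
_ _ : e -> Bool
\u._ : c -> e -> Bool
  unify Bool ~ Bool
\q._ : h -> Bool
\r._ : i -> Bool
  unify h -> Bool ~ i -> Bool
  unify h ~ i
  unify Bool ~ Bool
\p._ : g -> i -> Bool
  unify c -> e -> Bool ~ g -> i -> Bool
  unify c ~ g
  unify e -> Bool ~ i -> Bool
  unify e ~ i
  unify Bool ~ Bool
  unify Int ~ Int
  unify Int ~ Int
  unify Int ~ Int
x : a
  unify a ~ Int
  unify Bool ~ Bool
\s._ : j -> Bool
  unify j -> Bool ~ Bool -> k
  unify j ~ Bool
  unify Bool ~ k
_ _ : Bool
  unify Bool ~ Bool
let t : Bool
\a._ : l -> Int
\b._ : m -> Int
  unify l -> Int ~ m -> Int
  unify l ~ m
  unify Int ~ Int
\c._ : n -> Bool
  unify n -> Bool ~ Bool -> o
  unify n ~ Bool
  unify Bool ~ o
_ _ : Bool
  unify Bool ~ Bool
\d._ : p -> Int
f : r
\f._ : r -> r
\e._ : q -> r -> r
  unify q -> r -> r ~ Bool -> s
  unify q ~ Bool
  unify r -> r ~ s
_ _ : r -> r
  unify p -> Int ~ r -> r
  unify p ~ r
  unify Int ~ r
  unify m -> Int ~ Int -> Int
  unify m ~ Int
  unify Int ~ Int
  unify g -> i -> Bool ~ (Int -> Int) -> t
  unify g ~ Int -> Int
  unify i -> Bool ~ t
_ _ : i -> Bool
\x._ : Int -> i -> Bool

Answer: Int -> a -> Bool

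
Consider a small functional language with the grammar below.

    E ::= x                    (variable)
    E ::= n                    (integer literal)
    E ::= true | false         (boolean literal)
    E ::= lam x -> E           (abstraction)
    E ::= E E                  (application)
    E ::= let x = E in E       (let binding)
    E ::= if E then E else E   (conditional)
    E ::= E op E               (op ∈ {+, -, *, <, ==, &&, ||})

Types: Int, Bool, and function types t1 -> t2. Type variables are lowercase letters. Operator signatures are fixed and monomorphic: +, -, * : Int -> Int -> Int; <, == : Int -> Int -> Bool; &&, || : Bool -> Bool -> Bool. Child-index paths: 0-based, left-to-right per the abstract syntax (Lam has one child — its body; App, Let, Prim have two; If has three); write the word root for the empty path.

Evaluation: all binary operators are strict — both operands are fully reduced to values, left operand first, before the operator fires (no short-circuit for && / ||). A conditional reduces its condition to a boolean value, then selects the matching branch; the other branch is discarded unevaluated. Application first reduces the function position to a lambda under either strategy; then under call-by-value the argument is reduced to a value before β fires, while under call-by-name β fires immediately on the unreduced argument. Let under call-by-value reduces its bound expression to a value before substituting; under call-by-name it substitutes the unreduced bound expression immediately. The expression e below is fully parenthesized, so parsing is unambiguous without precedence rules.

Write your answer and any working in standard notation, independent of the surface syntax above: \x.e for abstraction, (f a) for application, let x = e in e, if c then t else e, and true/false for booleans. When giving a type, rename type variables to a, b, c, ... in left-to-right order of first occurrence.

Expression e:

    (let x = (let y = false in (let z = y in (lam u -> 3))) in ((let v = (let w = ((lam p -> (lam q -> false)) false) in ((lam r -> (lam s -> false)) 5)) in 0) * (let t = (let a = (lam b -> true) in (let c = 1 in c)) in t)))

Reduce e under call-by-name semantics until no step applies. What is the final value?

Answer: 0

Trace:
step 0: (let x = (let y = false in (let z = y in (\u.3))) in ((let v = (let w = ((\p.(\q.false)) false) in ((\r.(\s.false)) 5)) in 0) * (let t = (let a = (\b.true) in (let c = 1 in c)) in t)))
step 1: [let@root] ((let v = (let w = ((\p.(\q.false)) false) in ((\r.(\s.false)) 5)) in 0) * (let t = (let a = (\b.true) in (let c = 1 in c)) in t))
step 2: [let@0] (0 * (let t = (let a = (\b.true) in (let c = 1 in c)) in t))
step 3: [let@1] (0 * (let a = (\b.true) in (let c = 1 in c)))
step 4: [let@1] (0 * (let c = 1 in c))
step 5: [let@1] (0 * 1)
step 6: [delta@root] 0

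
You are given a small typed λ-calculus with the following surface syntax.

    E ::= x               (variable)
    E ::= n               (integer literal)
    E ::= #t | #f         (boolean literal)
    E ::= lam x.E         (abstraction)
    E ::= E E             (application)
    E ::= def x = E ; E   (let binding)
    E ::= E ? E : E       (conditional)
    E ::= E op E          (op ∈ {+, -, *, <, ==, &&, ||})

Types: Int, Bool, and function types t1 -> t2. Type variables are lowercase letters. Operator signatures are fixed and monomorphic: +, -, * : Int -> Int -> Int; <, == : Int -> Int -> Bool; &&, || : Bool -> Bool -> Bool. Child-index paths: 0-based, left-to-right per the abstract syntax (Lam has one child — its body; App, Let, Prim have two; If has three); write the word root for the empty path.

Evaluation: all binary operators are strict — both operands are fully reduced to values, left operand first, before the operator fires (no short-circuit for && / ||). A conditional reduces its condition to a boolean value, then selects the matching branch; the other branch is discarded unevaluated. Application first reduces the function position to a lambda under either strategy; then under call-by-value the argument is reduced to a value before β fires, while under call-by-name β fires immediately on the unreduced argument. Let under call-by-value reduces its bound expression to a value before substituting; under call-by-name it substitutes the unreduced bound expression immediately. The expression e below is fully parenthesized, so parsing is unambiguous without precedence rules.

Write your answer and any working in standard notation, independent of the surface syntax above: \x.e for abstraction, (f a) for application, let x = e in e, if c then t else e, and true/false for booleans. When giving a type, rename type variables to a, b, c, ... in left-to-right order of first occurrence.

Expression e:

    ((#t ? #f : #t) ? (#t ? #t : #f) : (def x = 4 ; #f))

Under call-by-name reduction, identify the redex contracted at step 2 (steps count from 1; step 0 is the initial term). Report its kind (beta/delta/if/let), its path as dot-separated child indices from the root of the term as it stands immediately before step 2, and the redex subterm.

Answer: if at root : (if false then (if true then true else false) else (let x = 4 in false))

Trace:
step 0: (if (if true then false else true) then (if true then true else false) else (let x = 4 in false))
step 1: [if@0] (if false then (if true then true else false) else (let x = 4 in false))
step 2: [if@root] (let x = 4 in false)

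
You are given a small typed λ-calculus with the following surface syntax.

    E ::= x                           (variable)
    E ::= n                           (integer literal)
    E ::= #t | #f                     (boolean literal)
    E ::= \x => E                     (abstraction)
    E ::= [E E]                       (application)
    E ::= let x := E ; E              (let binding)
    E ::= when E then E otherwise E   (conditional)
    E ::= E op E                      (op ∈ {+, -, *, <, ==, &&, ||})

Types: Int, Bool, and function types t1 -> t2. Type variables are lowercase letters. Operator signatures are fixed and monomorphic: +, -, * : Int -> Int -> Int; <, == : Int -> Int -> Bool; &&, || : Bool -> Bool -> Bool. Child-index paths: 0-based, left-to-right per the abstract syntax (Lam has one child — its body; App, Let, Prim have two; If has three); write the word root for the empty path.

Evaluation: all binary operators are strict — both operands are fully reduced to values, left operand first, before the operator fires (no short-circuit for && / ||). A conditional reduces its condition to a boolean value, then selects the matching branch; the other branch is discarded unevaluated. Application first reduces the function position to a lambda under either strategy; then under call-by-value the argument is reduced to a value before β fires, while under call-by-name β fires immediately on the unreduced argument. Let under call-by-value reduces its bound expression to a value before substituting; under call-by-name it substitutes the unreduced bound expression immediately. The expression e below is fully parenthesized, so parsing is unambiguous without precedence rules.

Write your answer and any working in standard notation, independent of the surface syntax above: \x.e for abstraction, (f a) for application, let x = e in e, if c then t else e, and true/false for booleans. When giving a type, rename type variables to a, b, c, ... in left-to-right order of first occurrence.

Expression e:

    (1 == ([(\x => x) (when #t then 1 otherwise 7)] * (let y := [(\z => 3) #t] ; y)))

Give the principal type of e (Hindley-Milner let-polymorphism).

Trace:
  unify Int ~ Int
x : a
\x._ : a -> a
  unify Bool ~ Bool
  unify Int ~ Int
  unify a -> a ~ Int -> b
  unify a ~ Int
  unify Int ~ b
_ _ : Int
  unify Int ~ Int
\z._ : c -> Int
  unify c -> Int ~ Bool -> d
  unify c ~ Bool
  unify Int ~ d
_ _ : Int
let y : Int
y : Int
  unify Int ~ Int
  unify Int ~ Int

Answer: Bool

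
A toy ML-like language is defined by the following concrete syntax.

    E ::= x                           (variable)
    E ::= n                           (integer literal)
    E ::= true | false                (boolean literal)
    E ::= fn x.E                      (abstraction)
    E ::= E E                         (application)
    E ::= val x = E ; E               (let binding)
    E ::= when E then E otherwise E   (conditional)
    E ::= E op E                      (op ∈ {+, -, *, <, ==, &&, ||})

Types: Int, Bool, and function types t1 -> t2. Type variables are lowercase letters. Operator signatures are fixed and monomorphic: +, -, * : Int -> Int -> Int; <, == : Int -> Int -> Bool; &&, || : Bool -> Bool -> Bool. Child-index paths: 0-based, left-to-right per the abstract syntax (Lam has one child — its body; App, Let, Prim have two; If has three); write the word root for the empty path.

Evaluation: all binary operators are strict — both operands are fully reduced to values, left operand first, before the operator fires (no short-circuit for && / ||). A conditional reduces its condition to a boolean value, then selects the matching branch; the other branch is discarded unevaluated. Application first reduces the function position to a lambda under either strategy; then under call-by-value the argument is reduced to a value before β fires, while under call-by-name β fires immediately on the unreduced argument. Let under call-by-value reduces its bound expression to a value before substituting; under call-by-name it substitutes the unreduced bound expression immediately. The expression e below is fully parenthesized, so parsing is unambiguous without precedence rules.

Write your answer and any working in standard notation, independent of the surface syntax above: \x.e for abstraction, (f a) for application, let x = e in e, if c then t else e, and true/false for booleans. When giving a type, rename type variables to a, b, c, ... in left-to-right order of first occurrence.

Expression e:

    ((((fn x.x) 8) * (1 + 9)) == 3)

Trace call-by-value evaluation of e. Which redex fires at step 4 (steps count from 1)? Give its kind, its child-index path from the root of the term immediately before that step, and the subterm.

Answer: delta at root : (80 == 3)

Derivation:
step 0: ((((\x.x) 8) * (1 + 9)) == 3)
step 1: [beta@0.0] ((8 * (1 + 9)) == 3)
step 2: [delta@0.1] ((8 * 10) == 3)
step 3: [delta@0] (80 == 3)
step 4: [delta@root] false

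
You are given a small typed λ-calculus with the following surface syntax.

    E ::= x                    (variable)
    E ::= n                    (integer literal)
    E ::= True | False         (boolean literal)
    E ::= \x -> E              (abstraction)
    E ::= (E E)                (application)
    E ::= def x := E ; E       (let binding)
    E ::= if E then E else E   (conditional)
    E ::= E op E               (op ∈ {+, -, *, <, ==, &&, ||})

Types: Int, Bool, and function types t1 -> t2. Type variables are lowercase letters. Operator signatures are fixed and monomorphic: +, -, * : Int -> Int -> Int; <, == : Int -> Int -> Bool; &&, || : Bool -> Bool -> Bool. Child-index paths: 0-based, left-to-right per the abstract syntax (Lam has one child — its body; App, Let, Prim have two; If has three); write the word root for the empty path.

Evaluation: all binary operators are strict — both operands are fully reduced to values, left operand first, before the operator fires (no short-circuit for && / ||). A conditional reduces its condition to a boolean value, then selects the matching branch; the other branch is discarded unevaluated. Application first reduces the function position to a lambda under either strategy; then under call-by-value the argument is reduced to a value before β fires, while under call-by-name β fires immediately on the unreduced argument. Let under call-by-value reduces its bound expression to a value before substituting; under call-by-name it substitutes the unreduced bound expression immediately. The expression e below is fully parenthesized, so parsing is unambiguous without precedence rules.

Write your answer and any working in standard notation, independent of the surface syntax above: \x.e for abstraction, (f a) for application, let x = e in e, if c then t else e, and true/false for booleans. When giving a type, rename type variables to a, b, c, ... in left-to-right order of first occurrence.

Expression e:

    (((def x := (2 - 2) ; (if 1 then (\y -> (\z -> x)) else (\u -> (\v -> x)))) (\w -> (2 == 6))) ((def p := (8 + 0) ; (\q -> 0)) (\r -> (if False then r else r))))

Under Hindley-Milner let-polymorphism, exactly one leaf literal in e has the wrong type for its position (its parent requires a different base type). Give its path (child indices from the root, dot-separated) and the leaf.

Answer: 0.0.1.0 : 1

Working:
  unify Int ~ Int
  unify Int ~ Int
let x : Int
  unify Int ~ Bool
  FAIL: mismatch Int ~ Bool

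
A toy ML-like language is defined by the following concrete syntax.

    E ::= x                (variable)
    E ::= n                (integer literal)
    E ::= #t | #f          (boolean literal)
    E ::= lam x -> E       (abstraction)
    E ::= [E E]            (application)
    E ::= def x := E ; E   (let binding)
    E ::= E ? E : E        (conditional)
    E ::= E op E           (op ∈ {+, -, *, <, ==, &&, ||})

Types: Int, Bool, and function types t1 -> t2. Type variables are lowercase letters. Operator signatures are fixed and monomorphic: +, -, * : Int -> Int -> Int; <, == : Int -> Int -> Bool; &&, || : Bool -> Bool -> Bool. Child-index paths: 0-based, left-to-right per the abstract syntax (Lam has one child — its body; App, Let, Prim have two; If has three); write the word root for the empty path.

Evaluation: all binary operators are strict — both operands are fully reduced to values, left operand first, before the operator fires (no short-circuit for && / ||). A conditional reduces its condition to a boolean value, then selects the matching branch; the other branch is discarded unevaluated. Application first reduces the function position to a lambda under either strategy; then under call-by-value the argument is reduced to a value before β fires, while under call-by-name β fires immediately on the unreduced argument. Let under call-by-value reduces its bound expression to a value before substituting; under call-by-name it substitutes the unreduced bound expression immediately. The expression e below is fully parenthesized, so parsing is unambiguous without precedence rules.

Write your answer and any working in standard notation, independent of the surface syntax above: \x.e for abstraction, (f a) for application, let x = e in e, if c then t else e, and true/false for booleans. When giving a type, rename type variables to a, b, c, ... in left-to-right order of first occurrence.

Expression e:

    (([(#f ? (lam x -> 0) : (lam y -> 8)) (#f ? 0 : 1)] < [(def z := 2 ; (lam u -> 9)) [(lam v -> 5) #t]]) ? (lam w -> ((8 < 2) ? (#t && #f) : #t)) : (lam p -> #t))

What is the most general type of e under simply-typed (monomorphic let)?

Answer: a -> Bool

Trace:
  unify Bool ~ Bool
\x._ : a -> Int
\y._ : b -> Int
  unify a -> Int ~ b -> Int
  unify a ~ b
  unify Int ~ Int
  unify Bool ~ Bool
  unify Int ~ Int
  unify b -> Int ~ Int -> c
  unify b ~ Int
  unify Int ~ c
_ _ : Int
  unify Int ~ Int
let z : Int
\u._ : d -> Int
\v._ : e -> Int
  unify e -> Int ~ Bool -> f
  unify e ~ Bool
  unify Int ~ f
_ _ : Int
  unify d -> Int ~ Int -> g
  unify d ~ Int
  unify Int ~ g
_ _ : Int
  unify Int ~ Int
  unify Bool ~ Bool
  unify Int ~ Int
  unify Int ~ Int
  unify Bool ~ Bool
  unify Bool ~ Bool
  unify Bool ~ Bool
  unify Bool ~ Bool
\w._ : h -> Bool
\p._ : i -> Bool
  unify h -> Bool ~ i -> Bool
  unify h ~ i
  unify Bool ~ Bool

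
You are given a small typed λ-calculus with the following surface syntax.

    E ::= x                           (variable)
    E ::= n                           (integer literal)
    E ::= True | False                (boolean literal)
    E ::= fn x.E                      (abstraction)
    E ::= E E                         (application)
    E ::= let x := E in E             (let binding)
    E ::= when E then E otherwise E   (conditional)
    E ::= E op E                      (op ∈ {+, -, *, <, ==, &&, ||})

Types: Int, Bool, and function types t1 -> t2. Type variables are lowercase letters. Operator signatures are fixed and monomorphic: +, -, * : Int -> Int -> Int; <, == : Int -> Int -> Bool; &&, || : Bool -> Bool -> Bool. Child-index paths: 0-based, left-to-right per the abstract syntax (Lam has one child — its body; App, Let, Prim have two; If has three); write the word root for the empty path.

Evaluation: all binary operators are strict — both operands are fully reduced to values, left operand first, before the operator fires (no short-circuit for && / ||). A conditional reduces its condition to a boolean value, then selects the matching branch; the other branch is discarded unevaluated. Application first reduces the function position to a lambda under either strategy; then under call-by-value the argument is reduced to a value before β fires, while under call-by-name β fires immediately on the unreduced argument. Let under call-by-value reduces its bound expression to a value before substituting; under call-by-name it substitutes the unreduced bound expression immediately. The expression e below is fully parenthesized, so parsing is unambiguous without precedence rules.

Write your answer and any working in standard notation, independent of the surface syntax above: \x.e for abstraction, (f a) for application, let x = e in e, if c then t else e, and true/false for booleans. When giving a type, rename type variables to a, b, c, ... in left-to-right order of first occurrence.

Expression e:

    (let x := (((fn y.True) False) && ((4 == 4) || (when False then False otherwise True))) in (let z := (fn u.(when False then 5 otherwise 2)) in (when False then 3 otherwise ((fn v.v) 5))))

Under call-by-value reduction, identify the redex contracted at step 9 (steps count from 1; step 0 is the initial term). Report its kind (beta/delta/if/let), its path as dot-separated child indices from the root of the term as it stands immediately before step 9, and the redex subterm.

Answer: beta at root : ((\v.v) 5)

Derivation:
step 0: (let x = (((\y.true) false) && ((4 == 4) || (if false then false else true))) in (let z = (\u.(if false then 5 else 2)) in (if false then 3 else ((\v.v) 5))))
step 1: [beta@0.0] (let x = (true && ((4 == 4) || (if false then false else true))) in (let z = (\u.(if false then 5 else 2)) in (if false then 3 else ((\v.v) 5))))
step 2: [delta@0.1.0] (let x = (true && (true || (if false then false else true))) in (let z = (\u.(if false then 5 else 2)) in (if false then 3 else ((\v.v) 5))))
step 3: [if@0.1.1] (let x = (true && (true || true)) in (let z = (\u.(if false then 5 else 2)) in (if false then 3 else ((\v.v) 5))))
step 4: [delta@0.1] (let x = (true && true) in (let z = (\u.(if false then 5 else 2)) in (if false then 3 else ((\v.v) 5))))
step 5: [delta@0] (let x = true in (let z = (\u.(if false then 5 else 2)) in (if false then 3 else ((\v.v) 5))))
step 6: [let@root] (let z = (\u.(if false then 5 else 2)) in (if false then 3 else ((\v.v) 5)))
step 7: [let@root] (if false then 3 else ((\v.v) 5))
step 8: [if@root] ((\v.v) 5)
step 9: [beta@root] 5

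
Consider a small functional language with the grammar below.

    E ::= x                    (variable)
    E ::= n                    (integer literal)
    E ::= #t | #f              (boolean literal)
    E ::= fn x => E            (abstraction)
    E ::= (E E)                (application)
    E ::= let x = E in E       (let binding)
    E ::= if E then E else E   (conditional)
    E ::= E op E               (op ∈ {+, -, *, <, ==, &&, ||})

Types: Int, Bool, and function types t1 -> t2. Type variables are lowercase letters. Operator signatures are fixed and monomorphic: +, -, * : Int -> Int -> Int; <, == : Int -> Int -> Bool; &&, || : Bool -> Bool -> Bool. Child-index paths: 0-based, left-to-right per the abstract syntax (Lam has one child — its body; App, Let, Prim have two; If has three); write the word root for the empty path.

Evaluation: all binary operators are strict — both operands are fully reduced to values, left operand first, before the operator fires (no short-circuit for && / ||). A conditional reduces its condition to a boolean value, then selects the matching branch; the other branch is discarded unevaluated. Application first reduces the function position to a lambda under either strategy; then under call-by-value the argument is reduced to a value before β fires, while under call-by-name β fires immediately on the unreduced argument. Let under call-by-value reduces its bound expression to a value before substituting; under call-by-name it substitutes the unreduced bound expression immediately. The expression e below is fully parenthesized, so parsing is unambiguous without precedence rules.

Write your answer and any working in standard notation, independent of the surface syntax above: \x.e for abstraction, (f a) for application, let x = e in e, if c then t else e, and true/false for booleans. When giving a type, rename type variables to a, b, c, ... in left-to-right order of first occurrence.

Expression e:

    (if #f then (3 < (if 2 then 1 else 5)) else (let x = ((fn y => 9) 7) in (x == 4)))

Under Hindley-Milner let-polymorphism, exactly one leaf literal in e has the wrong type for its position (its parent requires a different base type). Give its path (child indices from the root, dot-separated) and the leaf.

Answer: 1.1.0 : 2

Derivation:
  unify Bool ~ Bool
  unify Int ~ Int
  unify Int ~ Bool
  FAIL: mismatch Int ~ Bool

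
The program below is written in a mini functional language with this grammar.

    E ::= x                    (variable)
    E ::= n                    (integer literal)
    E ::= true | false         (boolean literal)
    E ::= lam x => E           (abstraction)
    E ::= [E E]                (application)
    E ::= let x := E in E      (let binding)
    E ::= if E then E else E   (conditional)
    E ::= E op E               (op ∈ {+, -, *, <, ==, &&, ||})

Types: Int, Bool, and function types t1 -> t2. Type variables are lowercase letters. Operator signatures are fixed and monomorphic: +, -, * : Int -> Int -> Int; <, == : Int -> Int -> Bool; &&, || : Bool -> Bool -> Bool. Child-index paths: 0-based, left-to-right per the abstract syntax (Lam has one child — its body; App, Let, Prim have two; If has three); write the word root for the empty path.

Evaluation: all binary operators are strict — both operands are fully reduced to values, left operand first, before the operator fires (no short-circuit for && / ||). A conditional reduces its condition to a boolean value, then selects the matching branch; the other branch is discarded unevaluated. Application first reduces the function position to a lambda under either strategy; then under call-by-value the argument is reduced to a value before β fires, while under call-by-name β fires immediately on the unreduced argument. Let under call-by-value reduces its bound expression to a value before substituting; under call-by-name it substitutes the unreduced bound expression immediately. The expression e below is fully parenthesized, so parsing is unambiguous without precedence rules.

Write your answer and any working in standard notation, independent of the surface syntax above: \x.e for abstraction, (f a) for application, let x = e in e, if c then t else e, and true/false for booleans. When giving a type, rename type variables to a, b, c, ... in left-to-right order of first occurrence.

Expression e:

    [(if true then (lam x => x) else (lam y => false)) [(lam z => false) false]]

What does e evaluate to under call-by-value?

Answer: false

Working:
step 0: ((if true then (\x.x) else (\y.false)) ((\z.false) false))
step 1: [if@0] ((\x.x) ((\z.false) false))
step 2: [beta@1] ((\x.x) false)
step 3: [beta@root] false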